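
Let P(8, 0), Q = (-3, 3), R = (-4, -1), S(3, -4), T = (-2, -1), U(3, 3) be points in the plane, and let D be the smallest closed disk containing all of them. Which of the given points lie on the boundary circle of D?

A smallest enclosing disk is always determined by at most three of the input points on its boundary.
The minimum enclosing circle is determined by three boundary points: P, Q, R.
Their circumcentre is (187/94, -35/94) with r² = 160225/4418.
The farthest remaining point T is at distance² 72053/4418 ≤ 160225/4418.
The points at distance exactly r from the centre are P, Q, R — 3 points.

P, Q, R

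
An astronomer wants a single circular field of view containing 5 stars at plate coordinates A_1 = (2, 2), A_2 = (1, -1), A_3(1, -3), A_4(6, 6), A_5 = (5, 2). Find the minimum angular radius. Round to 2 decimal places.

The farthest pair is A_3–A_4 with squared distance 106. The circle on this segment as diameter has centre (3.5, 1.5) and r² = 106/4 = 26.5.
Check A_1: distance² to centre = 2.5 ≤ 26.5, so it lies inside.
All remaining points lie in this disk, and no smaller disk contains both endpoints, so this is the minimum enclosing circle.
r = √(26.5) ≈ 5.15.

5.15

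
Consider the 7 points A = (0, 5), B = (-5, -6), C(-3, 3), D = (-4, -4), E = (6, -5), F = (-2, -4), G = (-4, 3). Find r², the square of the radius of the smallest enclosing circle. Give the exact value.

The minimum enclosing circle is determined by three boundary points: A, B, E.
Their circumcentre is (9/58, -99/58) with r² = 75701/1682.
The farthest remaining point G is at distance² 66305/1682 ≤ 75701/1682.

75701/1682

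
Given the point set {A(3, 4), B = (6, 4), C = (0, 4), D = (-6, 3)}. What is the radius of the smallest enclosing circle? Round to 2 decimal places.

The farthest pair is B–D with squared distance 145. The circle on this segment as diameter has centre (0, 3.5) and r² = 145/4 = 36.25.
Check A: distance² to centre = 9.25 ≤ 36.25, so it lies inside.
All remaining points lie in this disk, and no smaller disk contains both endpoints, so this is the minimum enclosing circle.
r = √(36.25) ≈ 6.02.

6.02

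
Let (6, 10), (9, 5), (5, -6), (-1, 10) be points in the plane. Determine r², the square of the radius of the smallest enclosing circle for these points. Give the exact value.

73.28515625

By Welzl's lemma the MEC is supported by two points (diametrically opposite) or three points (on a circumcircle).
The minimum enclosing circle is determined by three boundary points: (6, 10), (5, -6), (-1, 10).
Their circumcentre is (2.5, 2.1875) with r² = 73.28515625.
The farthest remaining point (9, 5) is at distance² 50.16015625 ≤ 73.28515625.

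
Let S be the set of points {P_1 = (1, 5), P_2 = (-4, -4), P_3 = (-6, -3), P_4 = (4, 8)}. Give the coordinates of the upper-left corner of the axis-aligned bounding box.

(-6, 8)

x-range [-6, 4], y-range [-4, 8].
The upper-left corner is (-6, 8).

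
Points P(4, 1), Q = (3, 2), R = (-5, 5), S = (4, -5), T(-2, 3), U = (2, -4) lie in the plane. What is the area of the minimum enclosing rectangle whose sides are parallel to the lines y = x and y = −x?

In coordinates u = x + y, v = x − y the rectangle is axis-aligned; the map (x,y)→(u,v) scales areas by 2.
u-values: 5, 5, 0, -1, 1, -2; range = 5 − (-2) = 7.
v-values: 3, 1, -10, 9, -5, 6; range = 9 − (-10) = 19.
Area = (7 × 19) / 2 = 66.5.

66.5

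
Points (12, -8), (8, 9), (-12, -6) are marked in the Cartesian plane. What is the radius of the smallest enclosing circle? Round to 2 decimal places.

Call the three points A, B, C in the order given.
Side lengths²: AB² = 305, AC² = 580, BC² = 625.
Since BC² = 625 < 580 + 305 = 885, the triangle is acute, so the smallest enclosing circle is the circumcircle.
Circumcentre = (0.4375, -1.75), r² = 172.75390625.
r = √(172.75390625) ≈ 13.14.

13.14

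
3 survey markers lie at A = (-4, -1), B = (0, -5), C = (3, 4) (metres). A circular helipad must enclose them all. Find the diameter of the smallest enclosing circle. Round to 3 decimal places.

9.618

Side lengths²: AB² = 32, AC² = 74, BC² = 90.
Since BC² = 90 < 74 + 32 = 106, the triangle is acute, so the smallest enclosing circle is the circumcircle.
Circumcentre = (0.75, -0.25), r² = 23.125.
Diameter = 2r = 2√(23.125) ≈ 9.618.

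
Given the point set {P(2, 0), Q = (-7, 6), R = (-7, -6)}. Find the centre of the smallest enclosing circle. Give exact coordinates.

(-4.5, 0)

Side lengths²: PQ² = 117, PR² = 117, QR² = 144.
Since QR² = 144 < 117 + 117 = 234, the triangle is acute, so the smallest enclosing circle is the circumcircle.
Circumcentre = (-4.5, 0), r² = 42.25.
Centre = (-4.5, 0).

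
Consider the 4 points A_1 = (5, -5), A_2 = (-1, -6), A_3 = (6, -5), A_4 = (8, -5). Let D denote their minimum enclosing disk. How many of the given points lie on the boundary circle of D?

The farthest pair is A_2–A_4 with squared distance 82. The circle on this segment as diameter has centre (3.5, -5.5) and r² = 82/4 = 20.5.
Check A_1: distance² to centre = 2.5 ≤ 20.5, so it lies inside.
All remaining points lie in this disk, and no smaller disk contains both endpoints, so this is the minimum enclosing circle.
The points at distance exactly r from the centre are A_2, A_4 — 2 points.

2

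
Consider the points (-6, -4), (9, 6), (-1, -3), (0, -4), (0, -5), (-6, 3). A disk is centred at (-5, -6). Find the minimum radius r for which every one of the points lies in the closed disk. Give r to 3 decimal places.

The required radius is the distance from (-5, -6) to the farthest point.
Squared distances: 5, 340, 25, 29, 26, 82.
Maximum is 340, attained at (9, 6).
r = √340 ≈ 18.439.

18.439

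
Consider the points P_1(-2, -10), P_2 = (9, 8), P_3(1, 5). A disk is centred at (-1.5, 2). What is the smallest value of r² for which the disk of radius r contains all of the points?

146.25

The required radius is the distance from (-1.5, 2) to the farthest point.
Squared distances: 144.25, 146.25, 15.25.
Maximum is 146.25, attained at P_2.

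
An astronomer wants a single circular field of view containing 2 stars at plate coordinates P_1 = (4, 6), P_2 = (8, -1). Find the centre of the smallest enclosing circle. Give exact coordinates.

The smallest circle enclosing two points has them as diameter endpoints.
Centre = midpoint = (6, 2.5); r² = |P_1P_2|²/4 = 65/4 = 16.25.
Centre = (6, 2.5).

(6, 2.5)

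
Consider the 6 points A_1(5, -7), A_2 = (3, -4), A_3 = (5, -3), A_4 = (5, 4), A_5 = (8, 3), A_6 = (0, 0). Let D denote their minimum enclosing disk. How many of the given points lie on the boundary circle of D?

2

The minimum enclosing circle of a finite set is fixed by two of the points (as a diameter) or three (as a circumcircle).
The farthest pair is A_1–A_4 with squared distance 121. The circle on this segment as diameter has centre (5, -1.5) and r² = 121/4 = 30.25.
Check A_2: distance² to centre = 10.25 ≤ 30.25, so it lies inside.
All remaining points lie in this disk, and no smaller disk contains both endpoints, so this is the minimum enclosing circle.
The points at distance exactly r from the centre are A_1, A_4 — 2 points.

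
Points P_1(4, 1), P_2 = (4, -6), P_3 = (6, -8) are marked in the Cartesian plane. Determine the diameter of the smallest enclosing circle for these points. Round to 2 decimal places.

Side lengths²: P_1P_2² = 49, P_1P_3² = 85, P_2P_3² = 8.
Since P_1P_3² = 85 ≥ 49 + 8 = 57, the angle opposite P_1P_3 is not acute, so the smallest enclosing circle has P_1P_3 as diameter.
Centre = midpoint of P_1P_3 = (5, -3.5), r² = 85/4 = 21.25.
Diameter = 2r = 2√(21.25) ≈ 9.22.

9.22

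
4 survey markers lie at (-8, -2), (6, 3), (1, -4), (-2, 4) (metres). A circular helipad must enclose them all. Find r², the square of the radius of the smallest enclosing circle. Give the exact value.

55.25

The minimum enclosing circle of a finite set is fixed by two of the points (as a diameter) or three (as a circumcircle).
The farthest pair is (-8, -2)–(6, 3) with squared distance 221. The circle on this segment as diameter has centre (-1, 0.5) and r² = 221/4 = 55.25.
Check (1, -4): distance² to centre = 24.25 ≤ 55.25, so it lies inside.
All remaining points lie in this disk, and no smaller disk contains both endpoints, so this is the minimum enclosing circle.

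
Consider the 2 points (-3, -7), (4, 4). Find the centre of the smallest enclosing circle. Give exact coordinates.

(0.5, -1.5)

The smallest circle enclosing two points has them as diameter endpoints.
Centre = midpoint = (0.5, -1.5); r² = |(-3, -7)−(4, 4)|²/4 = 170/4 = 42.5.
Centre = (0.5, -1.5).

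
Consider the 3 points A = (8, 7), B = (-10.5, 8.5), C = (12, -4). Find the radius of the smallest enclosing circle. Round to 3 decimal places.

12.870

Side lengths²: AB² = 344.5, AC² = 137, BC² = 662.5.
Since BC² = 662.5 ≥ 344.5 + 137 = 481.5, the angle opposite BC is not acute, so the smallest enclosing circle has BC as diameter.
Centre = midpoint of BC = (0.75, 2.25), r² = 662.5/4 = 165.625.
r = √(165.625) ≈ 12.870.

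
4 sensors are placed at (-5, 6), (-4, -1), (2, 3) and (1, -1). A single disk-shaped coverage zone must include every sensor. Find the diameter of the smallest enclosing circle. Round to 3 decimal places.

By Welzl's lemma the MEC is supported by two points (diametrically opposite) or three points (on a circumcircle).
The farthest pair is (-5, 6)–(1, -1) with squared distance 85. The circle on this segment as diameter has centre (-2, 2.5) and r² = 85/4 = 21.25.
Check (-4, -1): distance² to centre = 16.25 ≤ 21.25, so it lies inside.
All remaining points lie in this disk, and no smaller disk contains both endpoints, so this is the minimum enclosing circle.
Diameter = 2r = 2√(21.25) ≈ 9.220.

9.220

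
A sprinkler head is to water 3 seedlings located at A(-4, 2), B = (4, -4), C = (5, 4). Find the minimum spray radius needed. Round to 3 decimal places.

5.309

Side lengths²: AB² = 100, AC² = 85, BC² = 65.
Since AB² = 100 < 85 + 65 = 150, the triangle is acute, so the smallest enclosing circle is the circumcircle.
Circumcentre = (15/14, 3/7), r² = 5525/196.
r = √(5525/196) ≈ 5.309.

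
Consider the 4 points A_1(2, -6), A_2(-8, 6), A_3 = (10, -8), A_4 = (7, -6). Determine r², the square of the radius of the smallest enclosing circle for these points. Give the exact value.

The minimum enclosing circle of a finite set is fixed by two of the points (as a diameter) or three (as a circumcircle).
The farthest pair is A_2–A_3 with squared distance 520. The circle on this segment as diameter has centre (1, -1) and r² = 520/4 = 130.
Check A_1: distance² to centre = 26 ≤ 130, so it lies inside.
All remaining points lie in this disk, and no smaller disk contains both endpoints, so this is the minimum enclosing circle.

130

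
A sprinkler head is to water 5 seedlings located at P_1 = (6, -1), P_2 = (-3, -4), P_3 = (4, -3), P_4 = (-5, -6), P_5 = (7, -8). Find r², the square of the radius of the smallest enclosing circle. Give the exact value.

By Welzl's lemma the MEC is supported by two points (diametrically opposite) or three points (on a circumcircle).
The minimum enclosing circle is determined by three boundary points: P_1, P_4, P_5.
Their circumcentre is (53/41, -215/41) with r² = 67525/1681.
The farthest remaining point P_2 is at distance² 33577/1681 ≤ 67525/1681.

67525/1681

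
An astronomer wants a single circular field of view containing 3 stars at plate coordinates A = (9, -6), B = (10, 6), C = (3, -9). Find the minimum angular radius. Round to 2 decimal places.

Side lengths²: AB² = 145, AC² = 45, BC² = 274.
Since BC² = 274 ≥ 145 + 45 = 190, the angle opposite BC is not acute, so the smallest enclosing circle has BC as diameter.
Centre = midpoint of BC = (6.5, -1.5), r² = 274/4 = 68.5.
r = √(68.5) ≈ 8.28.

8.28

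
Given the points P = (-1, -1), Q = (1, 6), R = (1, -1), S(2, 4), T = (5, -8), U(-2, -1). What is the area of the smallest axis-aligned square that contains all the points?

The bounding box has width 7 and height 14.
An axis-aligned square enclosing the set must have side ≥ max(width, height).
So the minimum side is max(7, 14) = 14.
Area = 14² = 196.

196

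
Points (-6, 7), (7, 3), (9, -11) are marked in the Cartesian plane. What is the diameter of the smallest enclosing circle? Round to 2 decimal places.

23.43

Call the three points A, B, C in the order given.
Side lengths²: AB² = 185, AC² = 549, BC² = 200.
Since AC² = 549 ≥ 200 + 185 = 385, the angle opposite AC is not acute, so the smallest enclosing circle has AC as diameter.
Centre = midpoint of AC = (1.5, -2), r² = 549/4 = 137.25.
Diameter = 2r = 2√(137.25) ≈ 23.43.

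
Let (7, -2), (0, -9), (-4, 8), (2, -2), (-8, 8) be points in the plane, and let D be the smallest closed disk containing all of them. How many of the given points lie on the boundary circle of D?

3

A smallest enclosing disk is always determined by at most three of the input points on its boundary.
The minimum enclosing circle is determined by three boundary points: (7, -2), (0, -9), (-8, 8).
Their circumcentre is (-2.3, 0.3) with r² = 91.78.
The farthest remaining point (-4, 8) is at distance² 62.18 ≤ 91.78.
The points at distance exactly r from the centre are (7, -2), (0, -9), (-8, 8) — 3 points.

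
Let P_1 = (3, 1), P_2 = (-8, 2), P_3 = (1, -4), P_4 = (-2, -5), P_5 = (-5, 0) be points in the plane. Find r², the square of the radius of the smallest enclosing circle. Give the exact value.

A smallest enclosing disk is always determined by at most three of the input points on its boundary.
The minimum enclosing circle is determined by three boundary points: P_1, P_2, P_3.
Their circumcentre is (-99/38, 13/38) with r² = 22997/722.
The farthest remaining point P_4 is at distance² 20869/722 ≤ 22997/722.

22997/722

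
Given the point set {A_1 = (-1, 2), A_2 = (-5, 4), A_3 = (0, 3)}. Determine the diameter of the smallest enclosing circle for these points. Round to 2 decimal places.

5.10

Side lengths²: A_1A_2² = 20, A_1A_3² = 2, A_2A_3² = 26.
Since A_2A_3² = 26 ≥ 20 + 2 = 22, the angle opposite A_2A_3 is not acute, so the smallest enclosing circle has A_2A_3 as diameter.
Centre = midpoint of A_2A_3 = (-2.5, 3.5), r² = 26/4 = 6.5.
Diameter = 2r = 2√(6.5) ≈ 5.10.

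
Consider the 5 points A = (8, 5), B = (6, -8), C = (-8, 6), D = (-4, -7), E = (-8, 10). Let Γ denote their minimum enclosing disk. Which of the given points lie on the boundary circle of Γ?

B, E

The minimum enclosing circle of a finite set is fixed by two of the points (as a diameter) or three (as a circumcircle).
The farthest pair is B–E with squared distance 520. The circle on this segment as diameter has centre (-1, 1) and r² = 520/4 = 130.
Check A: distance² to centre = 97 ≤ 130, so it lies inside.
All remaining points lie in this disk, and no smaller disk contains both endpoints, so this is the minimum enclosing circle.
The points at distance exactly r from the centre are B, E — 2 points.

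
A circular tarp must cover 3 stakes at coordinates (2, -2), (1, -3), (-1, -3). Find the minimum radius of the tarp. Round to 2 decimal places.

1.58

Call the three points A, B, C in the order given.
Side lengths²: AB² = 2, AC² = 10, BC² = 4.
Since AC² = 10 ≥ 4 + 2 = 6, the angle opposite AC is not acute, so the smallest enclosing circle has AC as diameter.
Centre = midpoint of AC = (0.5, -2.5), r² = 10/4 = 2.5.
r = √(2.5) ≈ 1.58.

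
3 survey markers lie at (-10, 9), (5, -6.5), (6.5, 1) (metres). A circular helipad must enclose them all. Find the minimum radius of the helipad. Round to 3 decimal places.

Call the three points A, B, C in the order given.
Side lengths²: AB² = 465.25, AC² = 336.25, BC² = 58.5.
Since AB² = 465.25 ≥ 336.25 + 58.5 = 394.75, the angle opposite AB is not acute, so the smallest enclosing circle has AB as diameter.
Centre = midpoint of AB = (-2.5, 1.25), r² = 465.25/4 = 116.3125.
r = √(116.3125) ≈ 10.785.

10.785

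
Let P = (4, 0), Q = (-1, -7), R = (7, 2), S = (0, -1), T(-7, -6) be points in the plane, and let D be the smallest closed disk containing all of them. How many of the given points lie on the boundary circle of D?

2

The minimum enclosing circle of a finite set is fixed by two of the points (as a diameter) or three (as a circumcircle).
The farthest pair is R–T with squared distance 260. The circle on this segment as diameter has centre (0, -2) and r² = 260/4 = 65.
Check P: distance² to centre = 20 ≤ 65, so it lies inside.
All remaining points lie in this disk, and no smaller disk contains both endpoints, so this is the minimum enclosing circle.
The points at distance exactly r from the centre are R, T — 2 points.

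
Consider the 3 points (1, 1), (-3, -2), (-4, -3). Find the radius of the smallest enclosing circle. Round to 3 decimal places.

3.202

Call the three points A, B, C in the order given.
Side lengths²: AB² = 25, AC² = 41, BC² = 2.
Since AC² = 41 ≥ 25 + 2 = 27, the angle opposite AC is not acute, so the smallest enclosing circle has AC as diameter.
Centre = midpoint of AC = (-1.5, -1), r² = 41/4 = 10.25.
r = √(10.25) ≈ 3.202.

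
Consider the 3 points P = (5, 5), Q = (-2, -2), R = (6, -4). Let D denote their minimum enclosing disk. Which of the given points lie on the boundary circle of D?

Side lengths²: PQ² = 98, PR² = 82, QR² = 68.
Since PQ² = 98 < 82 + 68 = 150, the triangle is acute, so the smallest enclosing circle is the circumcircle.
Circumcentre = (2.8, 0.2), r² = 27.88.
The points at distance exactly r from the centre are P, Q, R — 3 points.

P, Q, R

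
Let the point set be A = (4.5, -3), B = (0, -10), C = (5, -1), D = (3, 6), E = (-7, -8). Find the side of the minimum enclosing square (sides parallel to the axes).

16

The bounding box has width 12 and height 16.
An axis-aligned square enclosing the set must have side ≥ max(width, height).
So the minimum side is max(12, 16) = 16.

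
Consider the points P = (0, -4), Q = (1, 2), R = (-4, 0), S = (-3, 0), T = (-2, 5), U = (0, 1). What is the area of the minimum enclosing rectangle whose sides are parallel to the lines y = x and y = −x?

38.5

In coordinates u = x + y, v = x − y the rectangle is axis-aligned; the map (x,y)→(u,v) scales areas by 2.
u-values: -4, 3, -4, -3, 3, 1; range = 3 − (-4) = 7.
v-values: 4, -1, -4, -3, -7, -1; range = 4 − (-7) = 11.
Area = (7 × 11) / 2 = 38.5.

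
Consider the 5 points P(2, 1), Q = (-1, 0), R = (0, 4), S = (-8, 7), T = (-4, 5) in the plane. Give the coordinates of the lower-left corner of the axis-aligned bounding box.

(-8, 0)

x-range [-8, 2], y-range [0, 7].
The lower-left corner is (-8, 0).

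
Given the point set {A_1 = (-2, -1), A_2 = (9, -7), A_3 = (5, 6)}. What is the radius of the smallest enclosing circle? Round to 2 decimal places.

Side lengths²: A_1A_2² = 157, A_1A_3² = 98, A_2A_3² = 185.
Since A_2A_3² = 185 < 157 + 98 = 255, the triangle is acute, so the smallest enclosing circle is the circumcircle.
Circumcentre = (173/34, -37/34), r² = 29045/578.
r = √(29045/578) ≈ 7.09.

7.09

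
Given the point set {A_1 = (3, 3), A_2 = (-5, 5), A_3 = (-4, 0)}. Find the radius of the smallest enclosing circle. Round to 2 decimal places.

Side lengths²: A_1A_2² = 68, A_1A_3² = 58, A_2A_3² = 26.
Since A_1A_2² = 68 < 58 + 26 = 84, the triangle is acute, so the smallest enclosing circle is the circumcircle.
Circumcentre = (-23/19, 60/19), r² = 6409/361.
r = √(6409/361) ≈ 4.21.

4.21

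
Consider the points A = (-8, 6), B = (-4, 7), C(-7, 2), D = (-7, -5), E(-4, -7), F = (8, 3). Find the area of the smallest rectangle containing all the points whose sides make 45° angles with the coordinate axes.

In coordinates u = x + y, v = x − y the rectangle is axis-aligned; the map (x,y)→(u,v) scales areas by 2.
u-values: -2, 3, -5, -12, -11, 11; range = 11 − (-12) = 23.
v-values: -14, -11, -9, -2, 3, 5; range = 5 − (-14) = 19.
Area = (23 × 19) / 2 = 218.5.

218.5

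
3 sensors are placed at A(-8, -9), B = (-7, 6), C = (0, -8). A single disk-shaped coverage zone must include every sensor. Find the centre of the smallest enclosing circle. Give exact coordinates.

(-165/34, -57/34)

Side lengths²: AB² = 226, AC² = 65, BC² = 245.
Since BC² = 245 < 226 + 65 = 291, the triangle is acute, so the smallest enclosing circle is the circumcircle.
Circumcentre = (-165/34, -57/34), r² = 36725/578.
Centre = (-165/34, -57/34).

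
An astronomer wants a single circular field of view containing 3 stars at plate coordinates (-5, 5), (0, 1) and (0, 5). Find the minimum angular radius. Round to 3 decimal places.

3.202

Call the three points A, B, C in the order given.
Side lengths²: AB² = 41, AC² = 25, BC² = 16.
Since AB² = 41 ≥ 25 + 16 = 41, the angle opposite AB is not acute, so the smallest enclosing circle has AB as diameter.
Centre = midpoint of AB = (-2.5, 3), r² = 41/4 = 10.25.
r = √(10.25) ≈ 3.202.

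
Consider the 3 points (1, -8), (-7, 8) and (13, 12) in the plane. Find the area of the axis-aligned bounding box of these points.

x ranges over [-7, 13], width 20.
y ranges over [-8, 12], height 20.
Area = 20 × 20 = 400.

400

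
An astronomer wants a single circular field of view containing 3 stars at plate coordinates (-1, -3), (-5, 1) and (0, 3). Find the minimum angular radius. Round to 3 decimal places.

3.309

Call the three points A, B, C in the order given.
Side lengths²: AB² = 32, AC² = 37, BC² = 29.
Since AC² = 37 < 32 + 29 = 61, the triangle is acute, so the smallest enclosing circle is the circumcircle.
Circumcentre = (-25/14, 3/14), r² = 1073/98.
r = √(1073/98) ≈ 3.309.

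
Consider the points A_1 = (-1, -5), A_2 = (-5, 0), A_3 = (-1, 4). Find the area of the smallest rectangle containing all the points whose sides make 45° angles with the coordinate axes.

40.5

In coordinates u = x + y, v = x − y the rectangle is axis-aligned; the map (x,y)→(u,v) scales areas by 2.
u-values: -6, -5, 3; range = 3 − (-6) = 9.
v-values: 4, -5, -5; range = 4 − (-5) = 9.
Area = (9 × 9) / 2 = 40.5.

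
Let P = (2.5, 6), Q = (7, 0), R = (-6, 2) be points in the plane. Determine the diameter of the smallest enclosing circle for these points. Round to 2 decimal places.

13.15

Side lengths²: PQ² = 56.25, PR² = 88.25, QR² = 173.
Since QR² = 173 ≥ 88.25 + 56.25 = 144.5, the angle opposite QR is not acute, so the smallest enclosing circle has QR as diameter.
Centre = midpoint of QR = (0.5, 1), r² = 173/4 = 43.25.
Diameter = 2r = 2√(43.25) ≈ 13.15.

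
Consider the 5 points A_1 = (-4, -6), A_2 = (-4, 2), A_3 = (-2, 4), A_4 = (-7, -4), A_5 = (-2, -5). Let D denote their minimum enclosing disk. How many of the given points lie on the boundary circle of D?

2

By Welzl's lemma the MEC is supported by two points (diametrically opposite) or three points (on a circumcircle).
The farthest pair is A_1–A_3 with squared distance 104. The circle on this segment as diameter has centre (-3, -1) and r² = 104/4 = 26.
Check A_2: distance² to centre = 10 ≤ 26, so it lies inside.
All remaining points lie in this disk, and no smaller disk contains both endpoints, so this is the minimum enclosing circle.
The points at distance exactly r from the centre are A_1, A_3 — 2 points.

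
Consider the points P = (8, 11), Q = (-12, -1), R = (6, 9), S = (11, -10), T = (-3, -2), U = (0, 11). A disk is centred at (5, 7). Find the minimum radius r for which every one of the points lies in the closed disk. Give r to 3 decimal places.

18.788

The required radius is the distance from (5, 7) to the farthest point.
Squared distances: 25, 353, 5, 325, 145, 41.
Maximum is 353, attained at Q.
r = √353 ≈ 18.788.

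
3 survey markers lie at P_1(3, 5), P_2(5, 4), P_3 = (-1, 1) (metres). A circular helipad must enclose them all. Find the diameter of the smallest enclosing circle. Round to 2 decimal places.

Side lengths²: P_1P_2² = 5, P_1P_3² = 32, P_2P_3² = 45.
Since P_2P_3² = 45 ≥ 32 + 5 = 37, the angle opposite P_2P_3 is not acute, so the smallest enclosing circle has P_2P_3 as diameter.
Centre = midpoint of P_2P_3 = (2, 2.5), r² = 45/4 = 11.25.
Diameter = 2r = 2√(11.25) ≈ 6.71.

6.71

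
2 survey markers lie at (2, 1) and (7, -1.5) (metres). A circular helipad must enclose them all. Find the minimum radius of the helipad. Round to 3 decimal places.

2.795

The smallest circle enclosing two points has them as diameter endpoints.
Centre = midpoint = (4.5, -0.25); r² = |(2, 1)−(7, -1.5)|²/4 = 31.25/4 = 7.8125.
r = √(7.8125) ≈ 2.795.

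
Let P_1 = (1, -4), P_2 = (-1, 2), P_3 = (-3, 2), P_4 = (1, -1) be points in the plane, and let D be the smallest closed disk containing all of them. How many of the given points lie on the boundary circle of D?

A smallest enclosing disk is always determined by at most three of the input points on its boundary.
The farthest pair is P_1–P_3 with squared distance 52. The circle on this segment as diameter has centre (-1, -1) and r² = 52/4 = 13.
Check P_2: distance² to centre = 9 ≤ 13, so it lies inside.
All remaining points lie in this disk, and no smaller disk contains both endpoints, so this is the minimum enclosing circle.
The points at distance exactly r from the centre are P_1, P_3 — 2 points.

2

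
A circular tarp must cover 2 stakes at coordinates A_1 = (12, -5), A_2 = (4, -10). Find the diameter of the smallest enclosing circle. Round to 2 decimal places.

The smallest circle enclosing two points has them as diameter endpoints.
Centre = midpoint = (8, -7.5); r² = |A_1A_2|²/4 = 89/4 = 22.25.
Diameter = 2r = 2√(22.25) ≈ 9.43.

9.43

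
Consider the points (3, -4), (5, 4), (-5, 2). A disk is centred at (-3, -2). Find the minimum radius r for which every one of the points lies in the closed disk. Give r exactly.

10

The required radius is the distance from (-3, -2) to the farthest point.
Squared distances: 40, 100, 20.
Maximum is 100, attained at (5, 4).
r = √100 = 10.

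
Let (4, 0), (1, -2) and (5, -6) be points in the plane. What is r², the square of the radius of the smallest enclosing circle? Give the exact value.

Call the three points A, B, C in the order given.
Side lengths²: AB² = 13, AC² = 37, BC² = 32.
Since AC² = 37 < 32 + 13 = 45, the triangle is acute, so the smallest enclosing circle is the circumcircle.
Circumcentre = (3.9, -3.1), r² = 9.62.

9.62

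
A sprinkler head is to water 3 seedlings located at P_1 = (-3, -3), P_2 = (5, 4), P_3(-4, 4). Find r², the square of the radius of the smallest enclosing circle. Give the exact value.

2825/98

Side lengths²: P_1P_2² = 113, P_1P_3² = 50, P_2P_3² = 81.
Since P_1P_2² = 113 < 81 + 50 = 131, the triangle is acute, so the smallest enclosing circle is the circumcircle.
Circumcentre = (0.5, 15/14), r² = 2825/98.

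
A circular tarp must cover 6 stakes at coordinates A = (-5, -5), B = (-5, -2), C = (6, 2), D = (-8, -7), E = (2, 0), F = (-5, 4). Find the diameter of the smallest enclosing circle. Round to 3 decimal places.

The minimum enclosing circle of a finite set is fixed by two of the points (as a diameter) or three (as a circumcircle).
The farthest pair is C–D with squared distance 277. The circle on this segment as diameter has centre (-1, -2.5) and r² = 277/4 = 69.25.
Check A: distance² to centre = 22.25 ≤ 69.25, so it lies inside.
All remaining points lie in this disk, and no smaller disk contains both endpoints, so this is the minimum enclosing circle.
Diameter = 2r = 2√(69.25) ≈ 16.643.

16.643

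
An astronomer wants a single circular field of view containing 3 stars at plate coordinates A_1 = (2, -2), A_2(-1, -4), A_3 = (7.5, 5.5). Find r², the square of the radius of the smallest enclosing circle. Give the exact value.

40.625

Side lengths²: A_1A_2² = 13, A_1A_3² = 86.5, A_2A_3² = 162.5.
Since A_2A_3² = 162.5 ≥ 86.5 + 13 = 99.5, the angle opposite A_2A_3 is not acute, so the smallest enclosing circle has A_2A_3 as diameter.
Centre = midpoint of A_2A_3 = (3.25, 0.75), r² = 162.5/4 = 40.625.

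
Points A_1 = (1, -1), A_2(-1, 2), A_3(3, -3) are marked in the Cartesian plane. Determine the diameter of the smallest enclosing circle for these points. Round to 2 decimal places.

Side lengths²: A_1A_2² = 13, A_1A_3² = 8, A_2A_3² = 41.
Since A_2A_3² = 41 ≥ 13 + 8 = 21, the angle opposite A_2A_3 is not acute, so the smallest enclosing circle has A_2A_3 as diameter.
Centre = midpoint of A_2A_3 = (1, -0.5), r² = 41/4 = 10.25.
Diameter = 2r = 2√(10.25) ≈ 6.40.

6.40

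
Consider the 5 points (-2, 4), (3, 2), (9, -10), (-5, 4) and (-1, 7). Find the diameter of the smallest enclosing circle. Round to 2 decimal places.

19.92

The minimum enclosing circle is determined by three boundary points: (9, -10), (-5, 4), (-1, 7).
Their circumcentre is (39/14, -31/14) with r² = 9725/98.
The farthest remaining point (-2, 4) is at distance² 6029/98 ≤ 9725/98.
Diameter = 2r = 2√(9725/98) ≈ 19.92.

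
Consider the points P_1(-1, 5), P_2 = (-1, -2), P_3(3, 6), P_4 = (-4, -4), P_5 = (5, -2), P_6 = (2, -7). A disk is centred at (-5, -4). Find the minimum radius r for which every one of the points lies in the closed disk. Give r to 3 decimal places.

12.806

The required radius is the distance from (-5, -4) to the farthest point.
Squared distances: 97, 20, 164, 1, 104, 58.
Maximum is 164, attained at P_3.
r = √164 ≈ 12.806.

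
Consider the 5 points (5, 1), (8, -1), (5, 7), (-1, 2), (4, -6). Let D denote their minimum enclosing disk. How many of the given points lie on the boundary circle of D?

2

The minimum enclosing circle of a finite set is fixed by two of the points (as a diameter) or three (as a circumcircle).
The farthest pair is (5, 7)–(4, -6) with squared distance 170. The circle on this segment as diameter has centre (4.5, 0.5) and r² = 170/4 = 42.5.
Check (5, 1): distance² to centre = 0.5 ≤ 42.5, so it lies inside.
All remaining points lie in this disk, and no smaller disk contains both endpoints, so this is the minimum enclosing circle.
The points at distance exactly r from the centre are (5, 7), (4, -6) — 2 points.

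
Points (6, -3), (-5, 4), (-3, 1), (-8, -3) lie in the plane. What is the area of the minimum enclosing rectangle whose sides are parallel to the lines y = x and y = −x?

In coordinates u = x + y, v = x − y the rectangle is axis-aligned; the map (x,y)→(u,v) scales areas by 2.
u-values: 3, -1, -2, -11; range = 3 − (-11) = 14.
v-values: 9, -9, -4, -5; range = 9 − (-9) = 18.
Area = (14 × 18) / 2 = 126.

126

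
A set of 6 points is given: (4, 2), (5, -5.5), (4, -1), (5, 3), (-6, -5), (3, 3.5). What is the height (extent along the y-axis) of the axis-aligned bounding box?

9

max y = 3.5, min y = -5.5, so height = 9.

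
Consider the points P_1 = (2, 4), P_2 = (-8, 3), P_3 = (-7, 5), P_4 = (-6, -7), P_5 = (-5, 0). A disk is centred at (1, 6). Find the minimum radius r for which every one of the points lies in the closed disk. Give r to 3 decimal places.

The required radius is the distance from (1, 6) to the farthest point.
Squared distances: 5, 90, 65, 218, 72.
Maximum is 218, attained at P_4.
r = √218 ≈ 14.765.

14.765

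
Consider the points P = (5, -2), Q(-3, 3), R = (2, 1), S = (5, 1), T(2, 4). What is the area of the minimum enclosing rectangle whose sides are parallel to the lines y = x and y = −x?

39

In coordinates u = x + y, v = x − y the rectangle is axis-aligned; the map (x,y)→(u,v) scales areas by 2.
u-values: 3, 0, 3, 6, 6; range = 6 − 0 = 6.
v-values: 7, -6, 1, 4, -2; range = 7 − (-6) = 13.
Area = (6 × 13) / 2 = 39.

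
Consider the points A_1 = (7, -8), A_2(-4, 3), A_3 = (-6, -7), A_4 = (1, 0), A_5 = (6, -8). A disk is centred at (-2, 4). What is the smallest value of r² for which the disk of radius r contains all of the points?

225

The required radius is the distance from (-2, 4) to the farthest point.
Squared distances: 225, 5, 137, 25, 208.
Maximum is 225, attained at A_1.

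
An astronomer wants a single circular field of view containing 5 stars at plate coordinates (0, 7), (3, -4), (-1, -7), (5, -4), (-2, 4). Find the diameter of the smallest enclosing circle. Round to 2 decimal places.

By Welzl's lemma the MEC is supported by two points (diametrically opposite) or three points (on a circumcircle).
The farthest pair is (0, 7)–(-1, -7) with squared distance 197. The circle on this segment as diameter has centre (-0.5, 0) and r² = 197/4 = 49.25.
Check (3, -4): distance² to centre = 28.25 ≤ 49.25, so it lies inside.
All remaining points lie in this disk, and no smaller disk contains both endpoints, so this is the minimum enclosing circle.
Diameter = 2r = 2√(49.25) ≈ 14.04.

14.04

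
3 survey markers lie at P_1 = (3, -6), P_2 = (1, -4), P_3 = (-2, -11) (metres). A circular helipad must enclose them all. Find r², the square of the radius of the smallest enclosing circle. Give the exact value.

14.5

Side lengths²: P_1P_2² = 8, P_1P_3² = 50, P_2P_3² = 58.
Since P_2P_3² = 58 ≥ 50 + 8 = 58, the angle opposite P_2P_3 is not acute, so the smallest enclosing circle has P_2P_3 as diameter.
Centre = midpoint of P_2P_3 = (-0.5, -7.5), r² = 58/4 = 14.5.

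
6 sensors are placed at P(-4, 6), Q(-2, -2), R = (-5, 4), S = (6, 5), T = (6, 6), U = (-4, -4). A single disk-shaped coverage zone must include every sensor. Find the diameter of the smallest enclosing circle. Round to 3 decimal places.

The farthest pair is T–U with squared distance 200. The circle on this segment as diameter has centre (1, 1) and r² = 200/4 = 50.
Check P: distance² to centre = 50 ≤ 50, so it lies inside.
All remaining points lie in this disk, and no smaller disk contains both endpoints, so this is the minimum enclosing circle.
Diameter = 2r = 2√50 ≈ 14.142.

14.142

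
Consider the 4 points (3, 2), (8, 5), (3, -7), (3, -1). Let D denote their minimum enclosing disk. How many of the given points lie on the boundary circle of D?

2

By Welzl's lemma the MEC is supported by two points (diametrically opposite) or three points (on a circumcircle).
The farthest pair is (8, 5)–(3, -7) with squared distance 169. The circle on this segment as diameter has centre (5.5, -1) and r² = 169/4 = 42.25.
Check (3, 2): distance² to centre = 15.25 ≤ 42.25, so it lies inside.
All remaining points lie in this disk, and no smaller disk contains both endpoints, so this is the minimum enclosing circle.
The points at distance exactly r from the centre are (8, 5), (3, -7) — 2 points.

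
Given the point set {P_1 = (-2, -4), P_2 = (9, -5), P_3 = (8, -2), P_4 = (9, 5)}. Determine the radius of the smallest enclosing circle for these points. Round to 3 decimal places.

A smallest enclosing disk is always determined by at most three of the input points on its boundary.
The minimum enclosing circle is determined by three boundary points: P_1, P_2, P_4.
Their circumcentre is (43/11, 0) with r² = 6161/121.
The farthest remaining point P_3 is at distance² 2509/121 ≤ 6161/121.
r = √(6161/121) ≈ 7.136.

7.136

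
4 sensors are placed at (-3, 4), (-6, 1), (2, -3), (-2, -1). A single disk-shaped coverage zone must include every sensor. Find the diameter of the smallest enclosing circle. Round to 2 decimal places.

9.07

A smallest enclosing disk is always determined by at most three of the input points on its boundary.
The minimum enclosing circle is determined by three boundary points: (-3, 4), (-6, 1), (2, -3).
Their circumcentre is (-5/3, -1/3) with r² = 185/9.
The farthest remaining point (-2, -1) is at distance² 5/9 ≤ 185/9.
Diameter = 2r = 2√(185/9) ≈ 9.07.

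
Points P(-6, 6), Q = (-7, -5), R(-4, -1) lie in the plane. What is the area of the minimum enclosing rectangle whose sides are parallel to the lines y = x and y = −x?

In coordinates u = x + y, v = x − y the rectangle is axis-aligned; the map (x,y)→(u,v) scales areas by 2.
u-values: 0, -12, -5; range = 0 − (-12) = 12.
v-values: -12, -2, -3; range = -2 − (-12) = 10.
Area = (12 × 10) / 2 = 60.

60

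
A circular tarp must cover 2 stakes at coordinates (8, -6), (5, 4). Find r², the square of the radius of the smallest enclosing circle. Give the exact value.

27.25

The smallest circle enclosing two points has them as diameter endpoints.
Centre = midpoint = (6.5, -1); r² = |(8, -6)−(5, 4)|²/4 = 109/4 = 27.25.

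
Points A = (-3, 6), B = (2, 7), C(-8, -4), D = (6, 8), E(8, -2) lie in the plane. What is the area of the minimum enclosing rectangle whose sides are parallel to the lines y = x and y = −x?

In coordinates u = x + y, v = x − y the rectangle is axis-aligned; the map (x,y)→(u,v) scales areas by 2.
u-values: 3, 9, -12, 14, 6; range = 14 − (-12) = 26.
v-values: -9, -5, -4, -2, 10; range = 10 − (-9) = 19.
Area = (26 × 19) / 2 = 247.

247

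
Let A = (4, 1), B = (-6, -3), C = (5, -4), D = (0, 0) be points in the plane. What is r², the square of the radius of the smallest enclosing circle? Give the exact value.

22997/729

The minimum enclosing circle is determined by three boundary points: A, B, C.
Their circumcentre is (-11/27, -67/27) with r² = 22997/729.
The farthest remaining point D is at distance² 4610/729 ≤ 22997/729.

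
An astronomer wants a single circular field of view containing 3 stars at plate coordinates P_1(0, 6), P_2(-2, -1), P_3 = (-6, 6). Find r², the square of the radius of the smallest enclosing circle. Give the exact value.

3445/196

Side lengths²: P_1P_2² = 53, P_1P_3² = 36, P_2P_3² = 65.
Since P_2P_3² = 65 < 53 + 36 = 89, the triangle is acute, so the smallest enclosing circle is the circumcircle.
Circumcentre = (-3, 43/14), r² = 3445/196.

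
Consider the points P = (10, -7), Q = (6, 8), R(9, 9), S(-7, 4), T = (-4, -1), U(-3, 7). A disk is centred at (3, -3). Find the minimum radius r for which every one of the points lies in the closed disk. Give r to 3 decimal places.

The required radius is the distance from (3, -3) to the farthest point.
Squared distances: 65, 130, 180, 149, 53, 136.
Maximum is 180, attained at R.
r = √180 ≈ 13.416.

13.416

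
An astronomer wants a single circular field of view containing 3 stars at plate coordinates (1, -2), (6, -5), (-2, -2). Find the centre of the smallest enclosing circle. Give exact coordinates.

Call the three points A, B, C in the order given.
Side lengths²: AB² = 34, AC² = 9, BC² = 73.
Since BC² = 73 ≥ 34 + 9 = 43, the angle opposite BC is not acute, so the smallest enclosing circle has BC as diameter.
Centre = midpoint of BC = (2, -3.5), r² = 73/4 = 18.25.
Centre = (2, -3.5).

(2, -3.5)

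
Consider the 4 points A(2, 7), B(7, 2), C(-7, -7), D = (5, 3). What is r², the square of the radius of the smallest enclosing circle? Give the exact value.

The minimum enclosing circle of a finite set is fixed by two of the points (as a diameter) or three (as a circumcircle).
The minimum enclosing circle is determined by three boundary points: A, B, C.
Their circumcentre is (-45/46, -45/46) with r² = 76729/1058.
The farthest remaining point D is at distance² 54557/1058 ≤ 76729/1058.

76729/1058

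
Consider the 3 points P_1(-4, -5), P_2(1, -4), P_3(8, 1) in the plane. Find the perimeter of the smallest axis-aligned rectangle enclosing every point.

Width = max x − min x = 8 − (-4) = 12.
Height = max y − min y = 1 − (-5) = 6.
Perimeter = 2(12 + 6) = 36.

36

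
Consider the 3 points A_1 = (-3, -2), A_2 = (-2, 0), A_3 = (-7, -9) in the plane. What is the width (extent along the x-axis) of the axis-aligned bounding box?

max x = -2, min x = -7, so width = 5.

5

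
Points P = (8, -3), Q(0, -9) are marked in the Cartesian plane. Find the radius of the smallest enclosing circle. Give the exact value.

5

The smallest circle enclosing two points has them as diameter endpoints.
Centre = midpoint = (4, -6); r² = |PQ|²/4 = 100/4 = 25.
r = √25 = 5.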